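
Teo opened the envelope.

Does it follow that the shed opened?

Nothing is said about any shed; only the envelope is affected.

no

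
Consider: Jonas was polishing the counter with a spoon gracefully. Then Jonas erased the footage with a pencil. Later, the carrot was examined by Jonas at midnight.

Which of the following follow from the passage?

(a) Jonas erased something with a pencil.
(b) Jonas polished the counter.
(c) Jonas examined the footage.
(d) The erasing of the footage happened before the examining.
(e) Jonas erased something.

(a) Entailed — every conjunct here is already in the original erasing event.
(b) Entailed — 'polish' is an activity; 'was polishing' entails that some polishing happened, so 'polished' holds.
(c) Not entailed — Jonas examined the carrot, not the footage; the footage belongs to the erasing event.
(d) Entailed — the narrative places the erasing before the examining.
(e) Entailed — dropping 'with a pencil' and generalizing the patient leaves a sub-description the original still satisfies.

(a), (b), (d), (e)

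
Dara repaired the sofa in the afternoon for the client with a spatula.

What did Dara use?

'with a spatula' marks the instrument of the repairing event.

a spatula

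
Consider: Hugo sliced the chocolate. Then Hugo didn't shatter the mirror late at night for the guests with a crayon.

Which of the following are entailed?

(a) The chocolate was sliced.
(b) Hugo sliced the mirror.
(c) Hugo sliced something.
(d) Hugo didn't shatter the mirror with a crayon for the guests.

(a) Entailed — generalizing the agent leaves a sub-description the original still satisfies.
(b) Not entailed — Hugo sliced the chocolate, not the mirror; the mirror belongs to the shattering event.
(c) Entailed — this follows by dropping conjuncts from the slicing event's description.
(d) Not entailed — dropping 'late at night' under negation is not valid — the original leaves open that Hugo shattered the mirror some other way.

(a), (c)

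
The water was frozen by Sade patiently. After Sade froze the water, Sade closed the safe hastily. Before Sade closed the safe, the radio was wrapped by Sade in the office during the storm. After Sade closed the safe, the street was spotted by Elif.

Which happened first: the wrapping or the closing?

the wrapping

The connectives place the wrapping before the closing.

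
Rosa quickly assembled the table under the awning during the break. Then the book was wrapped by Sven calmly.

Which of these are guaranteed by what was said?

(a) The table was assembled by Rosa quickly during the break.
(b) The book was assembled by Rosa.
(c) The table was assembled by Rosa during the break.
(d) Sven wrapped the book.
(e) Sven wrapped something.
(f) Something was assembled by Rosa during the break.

(a), (c), (d), (e), (f)

(a) Entailed — the original entails any weakening of itself; this just drops 'under the awning'.
(b) Not entailed — Rosa assembled the table, not the book; the book belongs to the wrapping event.
(c) Entailed — the original entails any weakening of itself; this just drops 'under the awning', 'quickly'.
(d) Entailed — dropping 'calmly' leaves a sub-description the original still satisfies.
(e) Entailed — dropping 'calmly' and generalizing the patient leaves a sub-description the original still satisfies.
(f) Entailed — the original entails any weakening of itself; this just drops 'under the awning', 'quickly' and generalizes the patient.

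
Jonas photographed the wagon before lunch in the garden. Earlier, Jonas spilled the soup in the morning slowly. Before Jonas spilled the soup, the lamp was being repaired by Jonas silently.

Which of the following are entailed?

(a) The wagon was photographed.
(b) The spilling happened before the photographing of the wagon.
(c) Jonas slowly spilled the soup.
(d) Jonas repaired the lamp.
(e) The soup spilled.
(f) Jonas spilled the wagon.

(a) Entailed — the original entails any weakening of itself; this just drops 'before lunch', 'in the garden' and generalizes the agent.
(b) Entailed — the narrative places the spilling before the photographing.
(c) Entailed — dropping 'in the morning' leaves a sub-description the original still satisfies.
(d) Not entailed — 'was repairing' is progressive on an accomplishment; it does not entail the completed 'repaired'.
(e) Entailed — 'Jonas spilled the soup' is causative; it entails the inchoative 'the soup spilled'.
(f) Not entailed — Jonas spilled the soup, not the wagon; the wagon belongs to the photographing event.

(a), (b), (c), (e)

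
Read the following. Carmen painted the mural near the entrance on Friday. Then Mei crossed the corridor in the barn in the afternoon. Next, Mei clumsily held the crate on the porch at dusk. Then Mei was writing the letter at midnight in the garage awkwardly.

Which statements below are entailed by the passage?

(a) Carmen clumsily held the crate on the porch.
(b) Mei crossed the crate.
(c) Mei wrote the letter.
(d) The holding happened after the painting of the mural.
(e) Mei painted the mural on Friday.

(d)

(a) Not entailed — the passage has Mei holding the crate, not Carmen.
(b) Not entailed — Mei crossed the corridor, not the crate; the crate belongs to the holding event.
(c) Not entailed — 'was writing' is progressive on an accomplishment; it does not entail the completed 'wrote'.
(d) Entailed — the narrative places the painting before the holding.
(e) Not entailed — the passage has Carmen painting the mural, not Mei.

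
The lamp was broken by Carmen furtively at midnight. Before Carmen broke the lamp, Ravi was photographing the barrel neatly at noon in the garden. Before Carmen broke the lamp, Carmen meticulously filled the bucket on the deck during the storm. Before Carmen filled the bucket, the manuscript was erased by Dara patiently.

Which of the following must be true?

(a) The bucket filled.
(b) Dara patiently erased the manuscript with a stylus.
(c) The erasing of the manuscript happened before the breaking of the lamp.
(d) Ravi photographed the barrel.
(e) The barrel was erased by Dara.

(a) Entailed — 'Carmen filled the bucket' is causative; it entails the inchoative 'the bucket filled'.
(b) Not entailed — 'with a stylus' adds information not in the original event.
(c) Entailed — the narrative places the erasing before the breaking.
(d) Not entailed — 'was photographing' is progressive on an accomplishment; it does not entail the completed 'photographed'.
(e) Not entailed — Dara erased the manuscript, not the barrel; the barrel belongs to the photographing event.

(a), (c)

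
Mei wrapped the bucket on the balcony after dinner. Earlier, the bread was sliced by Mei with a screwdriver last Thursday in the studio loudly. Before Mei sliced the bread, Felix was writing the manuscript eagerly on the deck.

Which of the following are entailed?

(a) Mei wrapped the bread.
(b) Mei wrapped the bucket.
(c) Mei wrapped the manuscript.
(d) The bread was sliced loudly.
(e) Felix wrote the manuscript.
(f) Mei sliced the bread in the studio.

(a) Not entailed — Mei wrapped the bucket, not the bread; the bread belongs to the slicing event.
(b) Entailed — every conjunct here is already in the original wrapping event.
(c) Not entailed — Mei wrapped the bucket, not the manuscript; the manuscript belongs to the writing event.
(d) Entailed — the original entails any weakening of itself; this just drops 'last Thursday', 'in the studio', 'with a screwdriver' and generalizes the agent.
(e) Not entailed — 'was writing' is progressive on an accomplishment; it does not entail the completed 'wrote'.
(f) Entailed — every conjunct here is already in the original slicing event.

(b), (d), (f)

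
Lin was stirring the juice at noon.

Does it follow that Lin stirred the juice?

yes

'stir' is atelic; if Lin was stirring the juice, then Lin stirred the juice (for some time).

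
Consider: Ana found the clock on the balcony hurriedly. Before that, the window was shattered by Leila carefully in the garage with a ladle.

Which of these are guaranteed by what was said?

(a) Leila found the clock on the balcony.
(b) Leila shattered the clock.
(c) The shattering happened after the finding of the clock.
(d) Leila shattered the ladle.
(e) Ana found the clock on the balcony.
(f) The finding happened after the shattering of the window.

(e), (f)

(a) Not entailed — the passage has Ana finding the clock, not Leila.
(b) Not entailed — Leila shattered the window, not the clock; the clock belongs to the finding event.
(c) Not entailed — the narrative places the shattering before the finding, not after.
(d) Not entailed — the ladle is the instrument, not what was shattered.
(e) Entailed — this follows by dropping conjuncts from the finding event's description.
(f) Entailed — the narrative places the shattering before the finding.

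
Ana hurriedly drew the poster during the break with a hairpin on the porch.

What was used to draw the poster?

a hairpin

'with a hairpin' marks the instrument of the drawing event.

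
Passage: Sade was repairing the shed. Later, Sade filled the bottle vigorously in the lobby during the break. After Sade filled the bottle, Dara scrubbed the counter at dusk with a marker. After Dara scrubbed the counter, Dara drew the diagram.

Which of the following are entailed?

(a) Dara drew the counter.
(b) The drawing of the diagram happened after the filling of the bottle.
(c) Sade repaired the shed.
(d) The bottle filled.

(a) Not entailed — Dara drew the diagram, not the counter; the counter belongs to the scrubbing event.
(b) Entailed — the narrative places the filling before the drawing.
(c) Not entailed — 'was repairing' is progressive on an accomplishment; it does not entail the completed 'repaired'.
(d) Entailed — 'Sade filled the bottle' is causative; it entails the inchoative 'the bottle filled'.

(b), (d)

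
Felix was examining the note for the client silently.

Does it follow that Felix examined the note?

'examine' is atelic; if Felix was examining the note, then Felix examined the note (for some time).

yes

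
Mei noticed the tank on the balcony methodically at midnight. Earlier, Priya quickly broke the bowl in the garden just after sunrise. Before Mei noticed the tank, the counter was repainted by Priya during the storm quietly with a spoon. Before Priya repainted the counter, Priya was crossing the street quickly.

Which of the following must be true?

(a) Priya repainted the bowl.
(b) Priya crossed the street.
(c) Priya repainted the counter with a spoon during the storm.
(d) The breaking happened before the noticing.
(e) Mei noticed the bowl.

(a) Not entailed — Priya repainted the counter, not the bowl; the bowl belongs to the breaking event.
(b) Not entailed — 'was crossing' is progressive on an accomplishment; it does not entail the completed 'crossed'.
(c) Entailed — this follows by dropping conjuncts from the repainting event's description.
(d) Entailed — the narrative places the breaking before the noticing.
(e) Not entailed — Mei noticed the tank, not the bowl; the bowl belongs to the breaking event.

(c), (d)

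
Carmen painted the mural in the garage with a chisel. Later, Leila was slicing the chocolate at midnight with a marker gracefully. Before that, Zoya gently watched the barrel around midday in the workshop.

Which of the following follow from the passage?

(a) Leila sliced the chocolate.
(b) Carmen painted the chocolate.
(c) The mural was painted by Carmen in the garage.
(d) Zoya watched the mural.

(a) Not entailed — 'was slicing' is progressive on an accomplishment; it does not entail the completed 'sliced'.
(b) Not entailed — Carmen painted the mural, not the chocolate; the chocolate belongs to the slicing event.
(c) Entailed — this follows by dropping conjuncts from the painting event's description.
(d) Not entailed — Zoya watched the barrel, not the mural; the mural belongs to the painting event.

(c)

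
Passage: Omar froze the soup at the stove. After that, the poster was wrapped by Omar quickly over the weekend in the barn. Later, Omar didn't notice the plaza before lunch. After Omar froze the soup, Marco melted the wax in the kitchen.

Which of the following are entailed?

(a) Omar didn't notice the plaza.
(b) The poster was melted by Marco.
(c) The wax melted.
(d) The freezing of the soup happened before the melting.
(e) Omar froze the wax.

(a) Not entailed — dropping 'before lunch' under negation is not valid — the original leaves open that Omar noticed the plaza some other way.
(b) Not entailed — Marco melted the wax, not the poster; the poster belongs to the wrapping event.
(c) Entailed — 'Marco melted the wax' is causative; it entails the inchoative 'the wax melted'.
(d) Entailed — the narrative places the freezing before the melting.
(e) Not entailed — Omar froze the soup, not the wax; the wax belongs to the melting event.

(c), (d)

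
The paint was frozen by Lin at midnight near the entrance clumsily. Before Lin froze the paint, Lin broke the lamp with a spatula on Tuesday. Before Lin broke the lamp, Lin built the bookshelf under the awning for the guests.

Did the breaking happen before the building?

no

The narrative orders the building before the breaking.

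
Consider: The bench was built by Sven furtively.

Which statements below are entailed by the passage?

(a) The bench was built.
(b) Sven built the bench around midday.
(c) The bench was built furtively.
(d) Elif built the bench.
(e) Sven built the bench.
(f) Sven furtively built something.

(a), (c), (e), (f)

(a) Entailed — dropping 'furtively' and generalizing the agent leaves a sub-description the original still satisfies.
(b) Not entailed — 'around midday' adds information not in the original event.
(c) Entailed — the original entails any weakening of itself; this just generalizes the agent.
(d) Not entailed — the passage has Sven building the bench, not Elif.
(e) Entailed — dropping 'furtively' leaves a sub-description the original still satisfies.
(f) Entailed — this follows by dropping conjuncts from the building event's description.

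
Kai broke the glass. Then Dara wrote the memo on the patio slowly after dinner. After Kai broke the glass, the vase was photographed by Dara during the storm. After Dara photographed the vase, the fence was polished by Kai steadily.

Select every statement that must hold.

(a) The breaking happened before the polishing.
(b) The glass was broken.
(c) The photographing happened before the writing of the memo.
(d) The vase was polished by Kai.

(a) Entailed — the narrative places the breaking before the polishing.
(b) Entailed — the original entails any weakening of itself; this just generalizes the agent.
(c) Not entailed — the narrative doesn't order the photographing relative to the writing.
(d) Not entailed — Kai polished the fence, not the vase; the vase belongs to the photographing event.

(a), (b)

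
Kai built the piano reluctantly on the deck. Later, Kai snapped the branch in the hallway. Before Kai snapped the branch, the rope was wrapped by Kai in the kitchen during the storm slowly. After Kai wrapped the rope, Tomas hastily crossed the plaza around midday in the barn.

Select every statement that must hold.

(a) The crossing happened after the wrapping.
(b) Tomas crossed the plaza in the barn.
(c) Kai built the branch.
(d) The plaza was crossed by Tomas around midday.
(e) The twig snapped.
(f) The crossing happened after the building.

(a) Entailed — the narrative places the wrapping before the crossing.
(b) Entailed — dropping 'hastily', 'around midday' leaves a sub-description the original still satisfies.
(c) Not entailed — Kai built the piano, not the branch; the branch belongs to the snapping event.
(d) Entailed — the original entails any weakening of itself; this just drops 'hastily', 'in the barn'.
(e) Not entailed — the branch is what snapped, not the twig.
(f) Not entailed — the narrative doesn't order the building relative to the crossing.

(a), (b), (d)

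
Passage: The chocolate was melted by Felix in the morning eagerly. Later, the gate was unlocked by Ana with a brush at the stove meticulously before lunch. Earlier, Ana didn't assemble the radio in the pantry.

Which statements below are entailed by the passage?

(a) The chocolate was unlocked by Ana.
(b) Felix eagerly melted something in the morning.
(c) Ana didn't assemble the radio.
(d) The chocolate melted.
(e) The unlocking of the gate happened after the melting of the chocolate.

(a) Not entailed — Ana unlocked the gate, not the chocolate; the chocolate belongs to the melting event.
(b) Entailed — the original entails any weakening of itself; this just generalizes the patient.
(c) Not entailed — dropping 'in the pantry' under negation is not valid — the original leaves open that Ana assembled the radio some other way.
(d) Entailed — 'Felix melted the chocolate' is causative; it entails the inchoative 'the chocolate melted'.
(e) Entailed — the narrative places the melting before the unlocking.

(b), (d), (e)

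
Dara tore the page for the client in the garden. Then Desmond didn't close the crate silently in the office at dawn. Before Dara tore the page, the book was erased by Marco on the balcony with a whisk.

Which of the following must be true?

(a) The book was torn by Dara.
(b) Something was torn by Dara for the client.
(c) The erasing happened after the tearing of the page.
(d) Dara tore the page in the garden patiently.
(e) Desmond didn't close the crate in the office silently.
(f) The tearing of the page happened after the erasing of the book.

(a) Not entailed — Dara tore the page, not the book; the book belongs to the erasing event.
(b) Entailed — this follows by dropping conjuncts from the tearing event's description.
(c) Not entailed — the narrative places the erasing before the tearing, not after.
(d) Not entailed — 'patiently' adds information not in the original event.
(e) Not entailed — dropping 'at dawn' under negation is not valid — the original leaves open that Desmond closed the crate some other way.
(f) Entailed — the narrative places the erasing before the tearing.

(b), (f)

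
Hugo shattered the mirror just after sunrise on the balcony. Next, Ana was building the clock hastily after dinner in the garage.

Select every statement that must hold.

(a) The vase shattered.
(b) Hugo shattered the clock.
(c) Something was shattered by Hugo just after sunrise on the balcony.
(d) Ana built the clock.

(a) Not entailed — the mirror is what shattered, not the vase.
(b) Not entailed — Hugo shattered the mirror, not the clock; the clock belongs to the building event.
(c) Entailed — this follows by dropping conjuncts from the shattering event's description.
(d) Not entailed — 'was building' is progressive on an accomplishment; it does not entail the completed 'built'.

(c)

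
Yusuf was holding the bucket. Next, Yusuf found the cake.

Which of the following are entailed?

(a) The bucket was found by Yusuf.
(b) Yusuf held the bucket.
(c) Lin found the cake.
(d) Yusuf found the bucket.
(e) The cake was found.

(a) Not entailed — Yusuf found the cake, not the bucket; the bucket belongs to the holding event.
(b) Entailed — 'hold' is an activity; 'was holding' entails that some holding happened, so 'held' holds.
(c) Not entailed — the passage has Yusuf finding the cake, not Lin.
(d) Not entailed — Yusuf found the cake, not the bucket; the bucket belongs to the holding event.
(e) Entailed — every conjunct here is already in the original finding event.

(b), (e)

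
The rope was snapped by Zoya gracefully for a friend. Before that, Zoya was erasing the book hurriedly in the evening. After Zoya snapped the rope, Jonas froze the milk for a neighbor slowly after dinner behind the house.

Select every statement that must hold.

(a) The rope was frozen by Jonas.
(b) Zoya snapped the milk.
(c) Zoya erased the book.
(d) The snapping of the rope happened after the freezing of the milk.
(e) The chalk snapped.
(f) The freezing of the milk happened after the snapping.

(f)

(a) Not entailed — Jonas froze the milk, not the rope; the rope belongs to the snapping event.
(b) Not entailed — Zoya snapped the rope, not the milk; the milk belongs to the freezing event.
(c) Not entailed — 'was erasing' is progressive on an accomplishment; it does not entail the completed 'erased'.
(d) Not entailed — the narrative places the snapping before the freezing, not after.
(e) Not entailed — the rope is what snapped, not the chalk.
(f) Entailed — the narrative places the snapping before the freezing.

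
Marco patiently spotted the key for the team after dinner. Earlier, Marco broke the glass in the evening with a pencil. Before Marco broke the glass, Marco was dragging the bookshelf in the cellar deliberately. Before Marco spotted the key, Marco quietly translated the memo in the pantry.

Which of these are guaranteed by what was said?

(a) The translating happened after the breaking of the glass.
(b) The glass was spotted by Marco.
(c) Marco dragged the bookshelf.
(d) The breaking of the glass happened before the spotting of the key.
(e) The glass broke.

(c), (d), (e)

(a) Not entailed — the narrative doesn't order the breaking relative to the translating.
(b) Not entailed — Marco spotted the key, not the glass; the glass belongs to the breaking event.
(c) Entailed — 'drag' is an activity; 'was dragging' entails that some dragging happened, so 'dragged' holds.
(d) Entailed — the narrative places the breaking before the spotting.
(e) Entailed — 'Marco broke the glass' is causative; it entails the inchoative 'the glass broke'.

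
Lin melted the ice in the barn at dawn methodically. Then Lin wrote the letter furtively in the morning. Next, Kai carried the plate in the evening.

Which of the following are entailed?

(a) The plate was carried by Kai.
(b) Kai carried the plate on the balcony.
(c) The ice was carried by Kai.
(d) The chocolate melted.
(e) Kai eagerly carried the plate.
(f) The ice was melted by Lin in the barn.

(a) Entailed — this follows by dropping conjuncts from the carrying event's description.
(b) Not entailed — 'on the balcony' adds information not in the original event.
(c) Not entailed — Kai carried the plate, not the ice; the ice belongs to the melting event.
(d) Not entailed — the ice is what melted, not the chocolate.
(e) Not entailed — 'eagerly' adds information not in the original event.
(f) Entailed — the original entails any weakening of itself; this just drops 'at dawn', 'methodically'.

(a), (f)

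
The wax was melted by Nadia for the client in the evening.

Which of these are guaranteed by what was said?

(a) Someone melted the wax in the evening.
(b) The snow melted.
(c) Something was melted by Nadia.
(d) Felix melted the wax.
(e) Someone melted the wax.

(a) Entailed — this follows by dropping conjuncts from the melting event's description.
(b) Not entailed — the wax is what melted, not the snow.
(c) Entailed — dropping 'in the evening', 'for the client' and generalizing the patient leaves a sub-description the original still satisfies.
(d) Not entailed — the passage has Nadia melting the wax, not Felix.
(e) Entailed — dropping 'in the evening', 'for the client' and generalizing the agent leaves a sub-description the original still satisfies.

(a), (c), (e)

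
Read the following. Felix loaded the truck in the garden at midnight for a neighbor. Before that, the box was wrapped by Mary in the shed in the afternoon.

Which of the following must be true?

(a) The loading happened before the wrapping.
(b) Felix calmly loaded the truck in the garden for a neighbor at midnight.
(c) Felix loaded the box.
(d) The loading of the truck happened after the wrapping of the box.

(a) Not entailed — the narrative places the wrapping before the loading, not after.
(b) Not entailed — 'calmly' adds information not in the original event.
(c) Not entailed — Felix loaded the truck, not the box; the box belongs to the wrapping event.
(d) Entailed — the narrative places the wrapping before the loading.

(d)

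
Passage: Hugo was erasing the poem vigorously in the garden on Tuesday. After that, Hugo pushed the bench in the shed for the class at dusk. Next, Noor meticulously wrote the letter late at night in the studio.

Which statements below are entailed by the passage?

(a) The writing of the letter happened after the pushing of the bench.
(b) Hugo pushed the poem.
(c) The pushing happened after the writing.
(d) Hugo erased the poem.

(a) Entailed — the narrative places the pushing before the writing.
(b) Not entailed — Hugo pushed the bench, not the poem; the poem belongs to the erasing event.
(c) Not entailed — the narrative places the pushing before the writing, not after.
(d) Not entailed — 'was erasing' is progressive on an accomplishment; it does not entail the completed 'erased'.

(a)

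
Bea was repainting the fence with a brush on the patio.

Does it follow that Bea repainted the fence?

'was repainting' is progressive; for an accomplishment like 'repaint the fence', it doesn't entail completion.

no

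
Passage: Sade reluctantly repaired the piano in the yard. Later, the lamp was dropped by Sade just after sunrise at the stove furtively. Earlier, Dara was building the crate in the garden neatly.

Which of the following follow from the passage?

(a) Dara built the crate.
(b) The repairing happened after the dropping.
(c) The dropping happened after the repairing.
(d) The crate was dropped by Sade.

(a) Not entailed — 'was building' is progressive on an accomplishment; it does not entail the completed 'built'.
(b) Not entailed — the narrative places the repairing before the dropping, not after.
(c) Entailed — the narrative places the repairing before the dropping.
(d) Not entailed — Sade dropped the lamp, not the crate; the crate belongs to the building event.

(c)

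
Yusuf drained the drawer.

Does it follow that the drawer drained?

'Yusuf drained the drawer' is the causative; it entails the inchoative 'the drawer drained'.

yes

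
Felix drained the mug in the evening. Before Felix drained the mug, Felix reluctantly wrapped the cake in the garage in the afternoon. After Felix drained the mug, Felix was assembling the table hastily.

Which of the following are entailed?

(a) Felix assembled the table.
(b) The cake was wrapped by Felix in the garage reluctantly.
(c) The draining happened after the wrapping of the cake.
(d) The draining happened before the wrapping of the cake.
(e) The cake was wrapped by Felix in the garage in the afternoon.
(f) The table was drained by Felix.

(b), (c), (e)

(a) Not entailed — 'was assembling' is progressive on an accomplishment; it does not entail the completed 'assembled'.
(b) Entailed — dropping 'in the afternoon' leaves a sub-description the original still satisfies.
(c) Entailed — the narrative places the wrapping before the draining.
(d) Not entailed — the narrative places the wrapping before the draining, not after.
(e) Entailed — this follows by dropping conjuncts from the wrapping event's description.
(f) Not entailed — Felix drained the mug, not the table; the table belongs to the assembling event.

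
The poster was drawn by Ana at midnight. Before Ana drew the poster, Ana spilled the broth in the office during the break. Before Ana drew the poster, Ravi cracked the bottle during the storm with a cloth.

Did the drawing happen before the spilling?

no

The narrative orders the spilling before the drawing.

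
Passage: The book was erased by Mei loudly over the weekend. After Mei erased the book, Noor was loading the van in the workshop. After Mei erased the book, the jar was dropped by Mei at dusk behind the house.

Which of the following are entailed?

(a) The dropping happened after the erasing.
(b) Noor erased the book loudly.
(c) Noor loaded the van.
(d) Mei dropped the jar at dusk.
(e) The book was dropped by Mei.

(a) Entailed — the narrative places the erasing before the dropping.
(b) Not entailed — the passage has Mei erasing the book, not Noor.
(c) Not entailed — 'was loading' is progressive on an accomplishment; it does not entail the completed 'loaded'.
(d) Entailed — every conjunct here is already in the original dropping event.
(e) Not entailed — Mei dropped the jar, not the book; the book belongs to the erasing event.

(a), (d)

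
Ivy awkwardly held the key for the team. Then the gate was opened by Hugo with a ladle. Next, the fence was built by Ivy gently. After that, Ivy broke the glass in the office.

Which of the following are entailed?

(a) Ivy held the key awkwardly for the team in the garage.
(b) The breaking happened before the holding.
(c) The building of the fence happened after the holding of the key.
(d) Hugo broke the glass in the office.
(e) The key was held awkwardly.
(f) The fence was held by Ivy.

(a) Not entailed — 'in the garage' adds information not in the original event.
(b) Not entailed — the narrative places the holding before the breaking, not after.
(c) Entailed — the narrative places the holding before the building.
(d) Not entailed — the passage has Ivy breaking the glass, not Hugo.
(e) Entailed — every conjunct here is already in the original holding event.
(f) Not entailed — Ivy held the key, not the fence; the fence belongs to the building event.

(c), (e)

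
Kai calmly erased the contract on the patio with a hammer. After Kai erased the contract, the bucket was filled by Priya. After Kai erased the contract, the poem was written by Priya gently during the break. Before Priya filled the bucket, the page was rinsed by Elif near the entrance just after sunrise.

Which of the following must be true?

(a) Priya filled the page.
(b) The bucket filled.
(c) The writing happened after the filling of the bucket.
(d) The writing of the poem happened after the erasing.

(a) Not entailed — Priya filled the bucket, not the page; the page belongs to the rinsing event.
(b) Entailed — 'Priya filled the bucket' is causative; it entails the inchoative 'the bucket filled'.
(c) Not entailed — the narrative doesn't order the filling relative to the writing.
(d) Entailed — the narrative places the erasing before the writing.

(b), (d)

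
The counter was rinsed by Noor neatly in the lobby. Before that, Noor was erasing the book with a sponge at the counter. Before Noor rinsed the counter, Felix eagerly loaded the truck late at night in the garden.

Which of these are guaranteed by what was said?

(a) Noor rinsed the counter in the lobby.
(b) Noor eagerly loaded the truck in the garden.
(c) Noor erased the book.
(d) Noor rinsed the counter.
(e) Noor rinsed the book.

(a), (d)

(a) Entailed — every conjunct here is already in the original rinsing event.
(b) Not entailed — the passage has Felix loading the truck, not Noor.
(c) Not entailed — 'was erasing' is progressive on an accomplishment; it does not entail the completed 'erased'.
(d) Entailed — dropping 'neatly', 'in the lobby' leaves a sub-description the original still satisfies.
(e) Not entailed — Noor rinsed the counter, not the book; the book belongs to the erasing event.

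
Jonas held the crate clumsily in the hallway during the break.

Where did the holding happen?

'in the hallway' marks the location of the holding event.

in the hallway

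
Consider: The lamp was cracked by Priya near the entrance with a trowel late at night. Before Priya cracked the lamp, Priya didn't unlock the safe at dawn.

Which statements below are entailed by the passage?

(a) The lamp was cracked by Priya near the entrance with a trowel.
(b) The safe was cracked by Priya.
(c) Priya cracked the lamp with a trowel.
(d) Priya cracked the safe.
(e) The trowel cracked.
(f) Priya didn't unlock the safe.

(a) Entailed — the original entails any weakening of itself; this just drops 'late at night'.
(b) Not entailed — Priya cracked the lamp, not the safe; the safe belongs to the unlocking event.
(c) Entailed — the original entails any weakening of itself; this just drops 'late at night', 'near the entrance'.
(d) Not entailed — Priya cracked the lamp, not the safe; the safe belongs to the unlocking event.
(e) Not entailed — the lamp is what cracked, not the trowel.
(f) Not entailed — dropping 'at dawn' under negation is not valid — the original leaves open that Priya unlocked the safe some other way.

(a), (c)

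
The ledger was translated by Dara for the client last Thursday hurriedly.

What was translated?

the ledger

'the ledger' marks the patient of the translating event.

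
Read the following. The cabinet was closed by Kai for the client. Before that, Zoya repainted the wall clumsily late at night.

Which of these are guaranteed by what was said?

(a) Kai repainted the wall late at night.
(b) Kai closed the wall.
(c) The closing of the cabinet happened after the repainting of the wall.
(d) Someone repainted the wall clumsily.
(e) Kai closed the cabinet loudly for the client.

(a) Not entailed — the passage has Zoya repainting the wall, not Kai.
(b) Not entailed — Kai closed the cabinet, not the wall; the wall belongs to the repainting event.
(c) Entailed — the narrative places the repainting before the closing.
(d) Entailed — every conjunct here is already in the original repainting event.
(e) Not entailed — 'loudly' adds information not in the original event.

(c), (d)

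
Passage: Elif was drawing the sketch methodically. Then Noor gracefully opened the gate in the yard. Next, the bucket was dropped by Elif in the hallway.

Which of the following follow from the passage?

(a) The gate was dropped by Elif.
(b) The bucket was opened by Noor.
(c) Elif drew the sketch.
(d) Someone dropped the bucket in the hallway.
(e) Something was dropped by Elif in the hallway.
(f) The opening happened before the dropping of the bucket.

(a) Not entailed — Elif dropped the bucket, not the gate; the gate belongs to the opening event.
(b) Not entailed — Noor opened the gate, not the bucket; the bucket belongs to the dropping event.
(c) Not entailed — 'was drawing' is progressive on an accomplishment; it does not entail the completed 'drew'.
(d) Entailed — the original entails any weakening of itself; this just generalizes the agent.
(e) Entailed — the original entails any weakening of itself; this just generalizes the patient.
(f) Entailed — the narrative places the opening before the dropping.

(d), (e), (f)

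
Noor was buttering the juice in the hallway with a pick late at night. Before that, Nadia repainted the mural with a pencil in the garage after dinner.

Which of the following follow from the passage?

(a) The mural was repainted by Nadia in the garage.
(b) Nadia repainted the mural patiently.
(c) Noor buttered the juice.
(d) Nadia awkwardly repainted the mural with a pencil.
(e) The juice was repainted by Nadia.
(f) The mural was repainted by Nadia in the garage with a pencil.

(a), (f)

(a) Entailed — the original entails any weakening of itself; this just drops 'with a pencil', 'after dinner'.
(b) Not entailed — 'patiently' adds information not in the original event.
(c) Not entailed — 'was buttering' is progressive on an accomplishment; it does not entail the completed 'buttered'.
(d) Not entailed — 'awkwardly' adds information not in the original event.
(e) Not entailed — Nadia repainted the mural, not the juice; the juice belongs to the buttering event.
(f) Entailed — the original entails any weakening of itself; this just drops 'after dinner'.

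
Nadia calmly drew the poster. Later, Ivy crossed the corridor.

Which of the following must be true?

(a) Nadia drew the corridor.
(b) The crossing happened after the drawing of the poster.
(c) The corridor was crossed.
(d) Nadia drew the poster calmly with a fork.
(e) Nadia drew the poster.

(b), (c), (e)

(a) Not entailed — Nadia drew the poster, not the corridor; the corridor belongs to the crossing event.
(b) Entailed — the narrative places the drawing before the crossing.
(c) Entailed — every conjunct here is already in the original crossing event.
(d) Not entailed — 'with a fork' adds information not in the original event.
(e) Entailed — the original entails any weakening of itself; this just drops 'calmly'.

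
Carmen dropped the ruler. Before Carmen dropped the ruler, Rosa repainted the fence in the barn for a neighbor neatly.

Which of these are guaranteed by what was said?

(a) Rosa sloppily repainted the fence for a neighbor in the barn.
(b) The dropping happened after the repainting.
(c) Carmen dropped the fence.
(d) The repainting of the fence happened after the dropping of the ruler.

(b)

(a) Not entailed — 'sloppily' adds a manner not in (and inconsistent with) the original.
(b) Entailed — the narrative places the repainting before the dropping.
(c) Not entailed — Carmen dropped the ruler, not the fence; the fence belongs to the repainting event.
(d) Not entailed — the narrative places the repainting before the dropping, not after.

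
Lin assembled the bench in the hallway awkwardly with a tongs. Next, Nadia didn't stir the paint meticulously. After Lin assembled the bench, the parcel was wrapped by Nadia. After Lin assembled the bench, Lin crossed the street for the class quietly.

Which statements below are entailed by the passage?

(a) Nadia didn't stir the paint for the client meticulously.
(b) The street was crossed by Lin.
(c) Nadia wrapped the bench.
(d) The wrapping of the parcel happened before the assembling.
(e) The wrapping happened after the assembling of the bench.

(a) Entailed — under negation, adding a further restriction is entailed: if no such stirring event occurred, none occurred for the client either.
(b) Entailed — the original entails any weakening of itself; this just drops 'for the class', 'quietly'.
(c) Not entailed — Nadia wrapped the parcel, not the bench; the bench belongs to the assembling event.
(d) Not entailed — the narrative places the assembling before the wrapping, not after.
(e) Entailed — the narrative places the assembling before the wrapping.

(a), (b), (e)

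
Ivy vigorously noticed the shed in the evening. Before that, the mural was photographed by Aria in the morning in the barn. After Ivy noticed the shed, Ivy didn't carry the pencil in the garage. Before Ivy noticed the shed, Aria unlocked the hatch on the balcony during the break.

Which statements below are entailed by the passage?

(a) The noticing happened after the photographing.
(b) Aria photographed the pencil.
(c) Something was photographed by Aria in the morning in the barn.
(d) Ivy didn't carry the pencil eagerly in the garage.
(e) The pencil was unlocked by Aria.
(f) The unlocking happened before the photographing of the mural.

(a) Entailed — the narrative places the photographing before the noticing.
(b) Not entailed — Aria photographed the mural, not the pencil; the pencil belongs to the carrying event.
(c) Entailed — generalizing the patient leaves a sub-description the original still satisfies.
(d) Entailed — under negation, adding a further restriction is entailed: if no such carrying event occurred, none occurred eagerly either.
(e) Not entailed — Aria unlocked the hatch, not the pencil; the pencil belongs to the carrying event.
(f) Not entailed — the narrative doesn't order the unlocking relative to the photographing.

(a), (c), (d)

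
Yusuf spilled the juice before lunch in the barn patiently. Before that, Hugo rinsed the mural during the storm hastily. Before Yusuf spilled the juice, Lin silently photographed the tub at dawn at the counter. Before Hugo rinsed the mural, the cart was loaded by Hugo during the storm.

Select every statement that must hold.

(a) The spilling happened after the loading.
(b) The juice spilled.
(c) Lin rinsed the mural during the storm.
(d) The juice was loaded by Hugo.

(a), (b)

(a) Entailed — the narrative places the loading before the spilling.
(b) Entailed — 'Yusuf spilled the juice' is causative; it entails the inchoative 'the juice spilled'.
(c) Not entailed — the passage has Hugo rinsing the mural, not Lin.
(d) Not entailed — Hugo loaded the cart, not the juice; the juice belongs to the spilling event.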